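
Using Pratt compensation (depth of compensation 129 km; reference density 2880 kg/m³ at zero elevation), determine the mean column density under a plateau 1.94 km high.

Pratt balance: ρ_ref D = ρ (D + h).
ρ = ρ_ref D/(D + h) = 2880 × 129 km/(129 km + 1.94 km) = 2840 kg/m³.

2840 kg/m³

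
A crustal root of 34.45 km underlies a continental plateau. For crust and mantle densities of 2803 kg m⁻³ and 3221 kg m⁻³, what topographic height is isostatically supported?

By Archimedes' principle applied to the lithosphere: ρ_c h = (ρ_m − ρ_c) r.
h = r (ρ_m − ρ_c) / ρ_c = 34.45 km × (3221 − 2803) / 2803 = 5.14 km.

5.14 km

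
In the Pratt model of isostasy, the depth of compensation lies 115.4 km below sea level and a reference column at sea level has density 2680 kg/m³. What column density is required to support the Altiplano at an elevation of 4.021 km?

2590 kg/m³

Pratt balance: ρ_ref D = ρ (D + h).
ρ = ρ_ref D/(D + h) = 2680 × 115.4 km/(115.4 km + 4.021 km) = 2590 kg/m³.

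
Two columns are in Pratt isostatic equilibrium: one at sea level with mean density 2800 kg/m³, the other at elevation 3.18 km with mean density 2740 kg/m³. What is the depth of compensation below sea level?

145 km

ρ_ref D = ρ (D + h) → D (ρ_ref − ρ) = ρ h.
D = ρ h/(ρ_ref − ρ) = 2740 × 3.18 km/(2800 − 2740) = 145 km.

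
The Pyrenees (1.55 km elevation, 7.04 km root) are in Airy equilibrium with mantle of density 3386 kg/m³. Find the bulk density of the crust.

ρ_c h = (ρ_m − ρ_c) r → ρ_c (h + r) = ρ_m r → ρ_c = ρ_m r / (h + r).
ρ_c = 3386 × 7.04 km / (1.55 km + 7.04 km) = 2780 kg/m³.

2780 kg/m³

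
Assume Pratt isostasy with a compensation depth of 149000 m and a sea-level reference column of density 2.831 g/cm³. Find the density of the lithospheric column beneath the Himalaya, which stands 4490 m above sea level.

Pratt balance: ρ_ref D = ρ (D + h).
ρ = ρ_ref D/(D + h) = 2.831 × 149000 m/(149000 m + 4490 m) = 2.75 g/cm³.

2.75 g/cm³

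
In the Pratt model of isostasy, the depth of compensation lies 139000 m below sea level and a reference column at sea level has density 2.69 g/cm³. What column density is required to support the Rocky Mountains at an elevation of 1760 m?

Pratt balance: ρ_ref D = ρ (D + h).
ρ = ρ_ref D/(D + h) = 2.69 × 139000 m/(139000 m + 1760 m) = 2.66 g/cm³.

2.66 g/cm³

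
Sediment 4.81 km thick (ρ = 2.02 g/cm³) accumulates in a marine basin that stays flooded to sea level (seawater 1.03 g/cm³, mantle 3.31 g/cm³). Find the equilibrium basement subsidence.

Submarine loading: the sediment displaces seawater, and the subsidence is in turn flooded, so s (ρ_m − ρ_w) = t (ρ_sed − ρ_w).
s = 4.81 km × (2.02 − 1.03) / (3.31 − 1.03) = 2.09 km.

2.09 km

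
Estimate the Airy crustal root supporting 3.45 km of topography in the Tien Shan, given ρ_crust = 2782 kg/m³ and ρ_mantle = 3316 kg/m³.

18 km

In Airy isostatic equilibrium: the weight of the topography is balanced by the buoyancy of the root, ρ_c h = (ρ_m − ρ_c) r.
r = h · ρ_c / (ρ_m − ρ_c) = 3.45 km × 2782 / (3316 − 2782) = 18 km.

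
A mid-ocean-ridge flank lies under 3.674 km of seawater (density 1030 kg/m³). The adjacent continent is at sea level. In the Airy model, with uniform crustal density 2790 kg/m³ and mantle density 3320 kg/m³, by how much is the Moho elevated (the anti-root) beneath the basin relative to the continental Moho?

For local isostatic compensation: replacing crust with seawater at the top is compensated by replacing crust with mantle at the base: d (ρ_c − ρ_w) = a (ρ_m − ρ_c).
a = d (ρ_c − ρ_w)/(ρ_m − ρ_c) = 3.674 km × 1760/530 = 12.2 km.

12.2 km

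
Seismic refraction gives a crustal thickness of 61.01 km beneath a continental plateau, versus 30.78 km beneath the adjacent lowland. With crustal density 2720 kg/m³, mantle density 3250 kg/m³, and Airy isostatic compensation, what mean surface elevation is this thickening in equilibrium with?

Excess crust Δ = 61.01 km − 30.78 km = 30.23 km, split between elevation h and root r with h + r = Δ.
Airy balance ρ_c h = (ρ_m − ρ_c) r gives r = h ρ_c/(ρ_m − ρ_c), so h (1 + ρ_c/(ρ_m − ρ_c)) = Δ, i.e. h = Δ (ρ_m − ρ_c)/ρ_m.
h = 30.23 km × 530/3250 = 4.93 km.

4.93 km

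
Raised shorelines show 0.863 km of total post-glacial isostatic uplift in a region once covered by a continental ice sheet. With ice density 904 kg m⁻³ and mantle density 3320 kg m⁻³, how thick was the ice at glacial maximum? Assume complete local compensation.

3.17 km

u = t ρ_ice/ρ_m → t = u ρ_m/ρ_ice = 0.863 km × 3320/904 = 3.17 km.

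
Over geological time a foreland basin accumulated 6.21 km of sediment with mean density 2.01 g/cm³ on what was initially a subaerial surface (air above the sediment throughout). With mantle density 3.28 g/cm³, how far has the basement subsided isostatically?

Subaerial load: s = t ρ_sed / ρ_m = 6.21 km × 2.01/3.28 = 3.81 km.

3.81 km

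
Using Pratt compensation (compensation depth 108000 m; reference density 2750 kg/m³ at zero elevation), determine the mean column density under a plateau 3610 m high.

Pratt balance: ρ_ref D = ρ (D + h).
ρ = ρ_ref D/(D + h) = 2750 × 108000 m/(108000 m + 3610 m) = 2660 kg/m³.

2660 kg/m³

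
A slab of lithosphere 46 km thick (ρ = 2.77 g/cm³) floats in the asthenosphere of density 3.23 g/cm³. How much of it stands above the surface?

Floating equilibrium: submerged depth d = t ρ_obj/ρ_fluid = 46 km × 2.77/3.23 = 39.45 km.
Freeboard = t − d = 46 km − 39.45 km = 6.55 km.

6.55 km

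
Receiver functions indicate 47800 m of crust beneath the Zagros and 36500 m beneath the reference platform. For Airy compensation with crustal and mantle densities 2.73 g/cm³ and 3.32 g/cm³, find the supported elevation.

2010 m

Excess crust Δ = 47800 m − 36500 m = 11300 m, split between elevation h and root r with h + r = Δ.
Airy balance ρ_c h = (ρ_m − ρ_c) r gives r = h ρ_c/(ρ_m − ρ_c), so h (1 + ρ_c/(ρ_m − ρ_c)) = Δ, i.e. h = Δ (ρ_m − ρ_c)/ρ_m.
h = 11300 m × 0.59/3.32 = 2010 m.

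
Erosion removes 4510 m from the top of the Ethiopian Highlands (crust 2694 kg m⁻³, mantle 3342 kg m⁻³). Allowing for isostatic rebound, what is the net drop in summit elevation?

874 m

Rebound u = e ρ_c/ρ_m = 4510 m × 2694/3342 = 3636 m.
Net surface drop = e − u = 4510 m − 3636 m = e (ρ_m − ρ_c)/ρ_m = 874 m.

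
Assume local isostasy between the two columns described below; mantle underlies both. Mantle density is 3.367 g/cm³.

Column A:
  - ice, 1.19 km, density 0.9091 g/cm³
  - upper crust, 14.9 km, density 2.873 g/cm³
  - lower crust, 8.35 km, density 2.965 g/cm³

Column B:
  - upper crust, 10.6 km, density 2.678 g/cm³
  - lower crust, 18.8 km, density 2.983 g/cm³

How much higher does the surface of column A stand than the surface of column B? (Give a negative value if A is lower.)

For any compensation level in the mantle, the mantle terms cancel and isostasy reduces to e = (Σt_A − Σt_B) − (Σ(ρt)_A − Σ(ρt)_B) / ρ_m.
Σt_A = 24.44 km; Σt_B = 29.4 km; Σ(ρt)_A = 68.647279; Σ(ρt)_B = 84.4672 (in km·g/cm³).
e = (24.44 − 29.4) − (68.647279 − 84.4672) / 3.367 = −0.261 km.

−0.261 km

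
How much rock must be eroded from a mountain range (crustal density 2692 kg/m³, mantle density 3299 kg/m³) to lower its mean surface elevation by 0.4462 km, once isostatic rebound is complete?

Net drop Δ = e − u = e − e ρ_c/ρ_m = e (ρ_m − ρ_c)/ρ_m.
e = Δ ρ_m/(ρ_m − ρ_c) = 0.4462 km × 3299/607 = 2.43 km.

2.43 km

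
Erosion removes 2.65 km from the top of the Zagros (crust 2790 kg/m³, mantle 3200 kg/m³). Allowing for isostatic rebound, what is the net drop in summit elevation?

Rebound u = e ρ_c/ρ_m = 2.65 km × 2790/3200 = 2.31 km.
Net surface drop = e − u = 2.65 km − 2.31 km = e (ρ_m − ρ_c)/ρ_m = 0.34 km.

0.34 km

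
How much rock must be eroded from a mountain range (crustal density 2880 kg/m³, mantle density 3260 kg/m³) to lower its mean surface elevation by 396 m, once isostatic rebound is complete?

Net drop Δ = e − u = e − e ρ_c/ρ_m = e (ρ_m − ρ_c)/ρ_m.
e = Δ ρ_m/(ρ_m − ρ_c) = 396 m × 3260/380 = 3400 m.

3400 m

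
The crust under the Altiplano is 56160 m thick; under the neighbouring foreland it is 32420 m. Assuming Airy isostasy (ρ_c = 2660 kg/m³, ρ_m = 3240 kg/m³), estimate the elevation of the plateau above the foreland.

Excess crust Δ = 56160 m − 32420 m = 23740 m, split between elevation h and root r with h + r = Δ.
Airy balance ρ_c h = (ρ_m − ρ_c) r gives r = h ρ_c/(ρ_m − ρ_c), so h (1 + ρ_c/(ρ_m − ρ_c)) = Δ, i.e. h = Δ (ρ_m − ρ_c)/ρ_m.
h = 23740 m × 580/3240 = 4250 m.

4250 m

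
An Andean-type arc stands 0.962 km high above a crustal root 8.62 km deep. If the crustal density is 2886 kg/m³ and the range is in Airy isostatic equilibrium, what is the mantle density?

3210 kg/m³

Airy balance: ρ_c h = (ρ_m − ρ_c) r → ρ_m = ρ_c (1 + h/r).
ρ_m = 2886 × (1 + 0.962 km/8.62 km) = 3210 kg/m³.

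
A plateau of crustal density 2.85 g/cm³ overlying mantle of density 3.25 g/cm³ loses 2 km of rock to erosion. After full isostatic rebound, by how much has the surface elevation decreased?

0.246 km

Rebound u = e ρ_c/ρ_m = 2 km × 2.85/3.25 = 1.754 km.
Net surface drop = e − u = 2 km − 1.754 km = e (ρ_m − ρ_c)/ρ_m = 0.246 km.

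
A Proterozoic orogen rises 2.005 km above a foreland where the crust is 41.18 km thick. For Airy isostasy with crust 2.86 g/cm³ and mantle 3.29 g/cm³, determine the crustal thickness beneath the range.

Root depth r = h ρ_c / (ρ_m − ρ_c) = 2.005 km × 2.86 / 0.43 = 13.34 km.
Total thickness = T + h + r = 41.18 km + 2.005 km + 13.34 km = 56.5 km.

56.5 km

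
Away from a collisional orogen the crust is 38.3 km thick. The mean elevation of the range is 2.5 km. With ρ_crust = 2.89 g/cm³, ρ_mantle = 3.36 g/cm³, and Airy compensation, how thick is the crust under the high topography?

56.2 km

Root depth r = h ρ_c / (ρ_m − ρ_c) = 2.5 km × 2.89 / 0.47 = 15.37 km.
Total thickness = T + h + r = 38.3 km + 2.5 km + 15.37 km = 56.2 km.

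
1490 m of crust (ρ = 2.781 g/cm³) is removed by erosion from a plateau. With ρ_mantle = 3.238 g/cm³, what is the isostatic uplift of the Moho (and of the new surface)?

Unloading: uplift u = e ρ_c/ρ_m = 1490 m × 2.781/3.238 = 1280 m.

1280 m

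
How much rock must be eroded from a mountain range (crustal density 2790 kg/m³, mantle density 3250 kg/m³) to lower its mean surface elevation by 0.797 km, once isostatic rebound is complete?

Net drop Δ = e − u = e − e ρ_c/ρ_m = e (ρ_m − ρ_c)/ρ_m.
e = Δ ρ_m/(ρ_m − ρ_c) = 0.797 km × 3250/460 = 5.63 km.

5.63 km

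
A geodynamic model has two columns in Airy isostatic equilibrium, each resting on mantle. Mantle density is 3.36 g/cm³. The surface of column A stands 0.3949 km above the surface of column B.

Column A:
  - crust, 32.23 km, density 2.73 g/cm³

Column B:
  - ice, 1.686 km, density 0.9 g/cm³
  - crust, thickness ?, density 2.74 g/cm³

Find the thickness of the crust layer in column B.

Take the compensation level at the base of the deeper column (depth z_c below the surface of column A) and equate Σ ρ_i t_i down to z_c; mantle fills any gap and the z_c terms cancel.
Column A: 32.23×2.73 + (z_c − 32.23)×3.36
Column B: 0.3949×0 + 1.686×0.9 + x×2.74 + (z_c − 0.3949 − 1.686 − x)×3.36
The z_c×3.36 term appears on both sides and cancels. Collect the known terms of each column as K = Σ(ρt)_known − 3.36 × (depth of known layers): K_A = 87.9879 − 3.36×32.23 = −20.3049; K_B = 1.5174 − 3.36×(0.3949 + 1.686) = −5.474424.
Balance: K_A = K_B − x×(3.36 − 2.74), so x = (K_B − K_A)/(3.36 − 2.74) = 14.8305/0.62 = 23.9 km.

23.9 km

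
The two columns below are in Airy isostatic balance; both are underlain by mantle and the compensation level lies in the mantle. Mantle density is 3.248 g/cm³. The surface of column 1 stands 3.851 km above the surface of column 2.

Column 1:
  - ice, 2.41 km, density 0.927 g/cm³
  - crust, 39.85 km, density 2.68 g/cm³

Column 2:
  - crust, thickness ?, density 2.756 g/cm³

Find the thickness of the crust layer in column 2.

32 km

Take the compensation level at the base of the deeper column (depth z_c below the surface of column 1) and equate Σ ρ_i t_i down to z_c; mantle fills any gap and the z_c terms cancel.
Column 1: 2.41×0.927 + 39.85×2.68 + (z_c − 42.26)×3.248
Column 2: 3.851×0 + x×2.756 + (z_c − 3.851 − 0 − x)×3.248
The z_c×3.248 term appears on both sides and cancels. Collect the known terms of each column as K = Σ(ρt)_known − 3.248 × (depth of known layers): K_1 = 109.03207 − 3.248×42.26 = −28.22841; K_2 = 0 − 3.248×(3.851 + 0) = −12.508048.
Balance: K_1 = K_2 − x×(3.248 − 2.756), so x = (K_2 − K_1)/(3.248 − 2.756) = 15.7204/0.492 = 32 km.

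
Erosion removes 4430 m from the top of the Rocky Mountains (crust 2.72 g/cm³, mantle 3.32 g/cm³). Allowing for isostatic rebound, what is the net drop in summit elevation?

801 m

Rebound u = e ρ_c/ρ_m = 4430 m × 2.72/3.32 = 3629 m.
Net surface drop = e − u = 4430 m − 3629 m = e (ρ_m − ρ_c)/ρ_m = 801 m.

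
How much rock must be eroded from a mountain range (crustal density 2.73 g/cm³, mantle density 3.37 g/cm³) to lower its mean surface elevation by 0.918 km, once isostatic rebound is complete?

Net drop Δ = e − u = e − e ρ_c/ρ_m = e (ρ_m − ρ_c)/ρ_m.
e = Δ ρ_m/(ρ_m − ρ_c) = 0.918 km × 3.37/0.64 = 4.83 km.

4.83 km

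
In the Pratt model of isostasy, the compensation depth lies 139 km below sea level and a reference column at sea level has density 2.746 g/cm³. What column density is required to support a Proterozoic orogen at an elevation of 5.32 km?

2.64 g/cm³

Pratt balance: ρ_ref D = ρ (D + h).
ρ = ρ_ref D/(D + h) = 2.746 × 139 km/(139 km + 5.32 km) = 2.64 g/cm³.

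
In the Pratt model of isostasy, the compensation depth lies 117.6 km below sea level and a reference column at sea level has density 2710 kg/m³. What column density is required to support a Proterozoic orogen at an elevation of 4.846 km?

Pratt balance: ρ_ref D = ρ (D + h).
ρ = ρ_ref D/(D + h) = 2710 × 117.6 km/(117.6 km + 4.846 km) = 2600 kg/m³.

2600 kg/m³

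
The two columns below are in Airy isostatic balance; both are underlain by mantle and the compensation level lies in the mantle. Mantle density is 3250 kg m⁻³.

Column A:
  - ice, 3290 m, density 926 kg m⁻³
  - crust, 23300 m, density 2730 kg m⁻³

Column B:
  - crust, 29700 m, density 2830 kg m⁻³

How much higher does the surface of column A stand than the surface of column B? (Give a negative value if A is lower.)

2240 m

For any compensation level in the mantle, the mantle terms cancel and isostasy reduces to e = (Σt_A − Σt_B) − (Σ(ρt)_A − Σ(ρt)_B) / ρ_m.
Σt_A = 26590 m; Σt_B = 29700 m; Σ(ρt)_A = 66655540; Σ(ρt)_B = 84051000 (in m·kg m⁻³).
e = (26590 − 29700) − (66655540 − 84051000) / 3250 = 2240 m.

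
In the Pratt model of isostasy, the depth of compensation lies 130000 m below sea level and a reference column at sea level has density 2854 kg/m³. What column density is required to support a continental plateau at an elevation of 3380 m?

2780 kg/m³

Pratt balance: ρ_ref D = ρ (D + h).
ρ = ρ_ref D/(D + h) = 2854 × 130000 m/(130000 m + 3380 m) = 2780 kg/m³.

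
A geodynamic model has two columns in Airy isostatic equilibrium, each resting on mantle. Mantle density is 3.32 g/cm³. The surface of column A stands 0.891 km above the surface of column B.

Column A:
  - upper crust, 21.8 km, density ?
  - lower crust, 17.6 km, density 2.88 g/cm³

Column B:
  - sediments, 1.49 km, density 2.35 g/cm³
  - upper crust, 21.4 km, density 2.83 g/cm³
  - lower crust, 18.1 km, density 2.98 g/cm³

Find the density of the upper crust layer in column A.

2.71 g/cm³

Take the compensation level at the base of the deeper column (depth z_c below the surface of column A) and equate Σ ρ_i t_i down to z_c; mantle fills any gap and the z_c terms cancel.
Column A: 21.8×ρ + 17.6×2.88 + (z_c − 39.4)×3.32
Column B: 0.891×0 + 1.49×2.35 + 21.4×2.83 + 18.1×2.98 + (z_c − 0.891 − 40.99)×3.32
The z_c×3.32 term appears on both sides and cancels. Collect the known terms of each column as K = Σ(ρt)_known − 3.32 × (depth of known layers): K_A = 50.688 − 3.32×39.4 = −80.12; K_B = 118.0015 − 3.32×(0.891 + 40.99) = −21.04342.
Balance: K_A + 21.8×ρ = K_B, so ρ = (K_B − K_A)/21.8 = 59.0766/21.8 = 2.71 g/cm³.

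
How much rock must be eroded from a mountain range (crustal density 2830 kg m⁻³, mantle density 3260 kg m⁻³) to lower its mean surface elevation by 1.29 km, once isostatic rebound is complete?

9.78 km

Net drop Δ = e − u = e − e ρ_c/ρ_m = e (ρ_m − ρ_c)/ρ_m.
e = Δ ρ_m/(ρ_m − ρ_c) = 1.29 km × 3260/430 = 9.78 km.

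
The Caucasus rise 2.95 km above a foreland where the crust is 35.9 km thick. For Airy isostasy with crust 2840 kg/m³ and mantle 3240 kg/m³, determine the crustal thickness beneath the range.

59.8 km

Root depth r = h ρ_c / (ρ_m − ρ_c) = 2.95 km × 2840 / 400 = 20.95 km.
Total thickness = T + h + r = 35.9 km + 2.95 km + 20.95 km = 59.8 km.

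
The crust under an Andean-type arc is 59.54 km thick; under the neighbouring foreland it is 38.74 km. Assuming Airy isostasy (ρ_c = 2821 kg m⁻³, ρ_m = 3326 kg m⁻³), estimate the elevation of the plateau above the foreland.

Excess crust Δ = 59.54 km − 38.74 km = 20.8 km, split between elevation h and root r with h + r = Δ.
Airy balance ρ_c h = (ρ_m − ρ_c) r gives r = h ρ_c/(ρ_m − ρ_c), so h (1 + ρ_c/(ρ_m − ρ_c)) = Δ, i.e. h = Δ (ρ_m − ρ_c)/ρ_m.
h = 20.8 km × 505/3326 = 3.16 km.

3.16 km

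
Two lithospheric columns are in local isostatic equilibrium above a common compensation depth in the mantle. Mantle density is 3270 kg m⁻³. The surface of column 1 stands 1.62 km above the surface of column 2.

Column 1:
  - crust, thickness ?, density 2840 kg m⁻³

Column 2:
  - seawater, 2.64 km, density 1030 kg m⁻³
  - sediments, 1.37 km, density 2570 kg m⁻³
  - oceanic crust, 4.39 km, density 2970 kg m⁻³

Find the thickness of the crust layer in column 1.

Take the compensation level at the base of the deeper column (depth z_c below the surface of column 1) and equate Σ ρ_i t_i down to z_c; mantle fills any gap and the z_c terms cancel.
Column 1: x×2840 + (z_c − 0 − x)×3270
Column 2: 1.62×0 + 2.64×1030 + 1.37×2570 + 4.39×2970 + (z_c − 1.62 − 8.4)×3270
The z_c×3270 term appears on both sides and cancels. Collect the known terms of each column as K = Σ(ρt)_known − 3270 × (depth of known layers): K_1 = 0 − 3270×0 = 0; K_2 = 19278.4 − 3270×(1.62 + 8.4) = −13487.
Balance: K_1 − x×(3270 − 2840) = K_2, so x = (K_1 − K_2)/(3270 − 2840) = 13487/430 = 31.4 km.

31.4 km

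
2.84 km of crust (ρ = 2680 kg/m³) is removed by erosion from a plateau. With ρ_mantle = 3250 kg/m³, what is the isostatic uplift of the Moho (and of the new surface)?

2.34 km

Unloading: uplift u = e ρ_c/ρ_m = 2.84 km × 2680/3250 = 2.34 km.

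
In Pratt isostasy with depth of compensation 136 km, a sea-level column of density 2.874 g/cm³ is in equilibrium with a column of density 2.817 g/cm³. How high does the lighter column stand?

ρ_ref D = ρ (D + h) → h = D (ρ_ref − ρ)/ρ.
h = 136 km × (2.874 − 2.817)/2.817 = 2.75 km.

2.75 km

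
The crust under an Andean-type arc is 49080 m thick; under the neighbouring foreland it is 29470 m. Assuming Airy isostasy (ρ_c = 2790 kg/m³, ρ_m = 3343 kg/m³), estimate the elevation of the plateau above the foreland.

3240 m

Excess crust Δ = 49080 m − 29470 m = 19610 m, split between elevation h and root r with h + r = Δ.
Airy balance ρ_c h = (ρ_m − ρ_c) r gives r = h ρ_c/(ρ_m − ρ_c), so h (1 + ρ_c/(ρ_m − ρ_c)) = Δ, i.e. h = Δ (ρ_m − ρ_c)/ρ_m.
h = 19610 m × 553/3343 = 3240 m.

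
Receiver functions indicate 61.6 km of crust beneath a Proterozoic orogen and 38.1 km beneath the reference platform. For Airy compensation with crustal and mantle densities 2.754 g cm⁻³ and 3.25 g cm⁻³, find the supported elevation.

Excess crust Δ = 61.6 km − 38.1 km = 23.5 km, split between elevation h and root r with h + r = Δ.
Airy balance ρ_c h = (ρ_m − ρ_c) r gives r = h ρ_c/(ρ_m − ρ_c), so h (1 + ρ_c/(ρ_m − ρ_c)) = Δ, i.e. h = Δ (ρ_m − ρ_c)/ρ_m.
h = 23.5 km × 0.496/3.25 = 3.59 km.

3.59 km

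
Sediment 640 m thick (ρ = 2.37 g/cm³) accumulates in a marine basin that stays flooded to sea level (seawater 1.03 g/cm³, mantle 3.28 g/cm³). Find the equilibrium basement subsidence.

381 m

Submarine loading: the sediment displaces seawater, and the subsidence is in turn flooded, so s (ρ_m − ρ_w) = t (ρ_sed − ρ_w).
s = 640 m × (2.37 − 1.03) / (3.28 − 1.03) = 381 m.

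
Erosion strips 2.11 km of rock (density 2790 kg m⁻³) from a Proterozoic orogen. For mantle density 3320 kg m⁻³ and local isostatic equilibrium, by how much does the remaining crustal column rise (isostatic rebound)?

Unloading: uplift u = e ρ_c/ρ_m = 2.11 km × 2790/3320 = 1.77 km.

1.77 km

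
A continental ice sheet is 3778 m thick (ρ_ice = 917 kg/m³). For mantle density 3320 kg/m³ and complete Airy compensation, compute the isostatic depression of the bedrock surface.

1040 m

In Airy isostatic equilibrium: the ice load ρ_ice t is balanced by mantle displaced below, ρ_m s.
s = t ρ_ice / ρ_m = 3778 m × 917/3320 = 1040 m.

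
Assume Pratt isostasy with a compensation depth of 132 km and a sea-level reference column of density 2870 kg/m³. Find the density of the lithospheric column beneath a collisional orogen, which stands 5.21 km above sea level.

Pratt balance: ρ_ref D = ρ (D + h).
ρ = ρ_ref D/(D + h) = 2870 × 132 km/(132 km + 5.21 km) = 2760 kg/m³.

2760 kg/m³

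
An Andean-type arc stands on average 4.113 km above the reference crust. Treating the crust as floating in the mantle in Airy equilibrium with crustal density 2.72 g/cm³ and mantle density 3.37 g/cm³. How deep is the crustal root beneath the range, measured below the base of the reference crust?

Equating mass per unit area of the two columns: the weight of the topography is balanced by the buoyancy of the root, ρ_c h = (ρ_m − ρ_c) r.
r = h · ρ_c / (ρ_m − ρ_c) = 4.113 km × 2.72 / (3.37 − 2.72) = 17.2 km.

17.2 km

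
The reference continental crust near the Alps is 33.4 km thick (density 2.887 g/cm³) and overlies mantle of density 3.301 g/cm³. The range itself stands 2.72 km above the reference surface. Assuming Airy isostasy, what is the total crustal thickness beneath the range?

Root depth r = h ρ_c / (ρ_m − ρ_c) = 2.72 km × 2.887 / 0.414 = 18.97 km.
Total thickness = T + h + r = 33.4 km + 2.72 km + 18.97 km = 55.1 km.

55.1 km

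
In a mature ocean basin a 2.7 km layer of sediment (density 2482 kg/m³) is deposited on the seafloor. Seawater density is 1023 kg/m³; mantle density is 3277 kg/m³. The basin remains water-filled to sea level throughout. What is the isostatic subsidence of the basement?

1.75 km

Submarine loading: the sediment displaces seawater, and the subsidence is in turn flooded, so s (ρ_m − ρ_w) = t (ρ_sed − ρ_w).
s = 2.7 km × (2482 − 1023) / (3277 − 1023) = 1.75 km.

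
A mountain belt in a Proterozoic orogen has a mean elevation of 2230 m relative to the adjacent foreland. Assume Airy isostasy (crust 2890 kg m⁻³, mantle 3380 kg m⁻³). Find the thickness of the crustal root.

13200 m

For local isostatic compensation: the weight of the topography is balanced by the buoyancy of the root, ρ_c h = (ρ_m − ρ_c) r.
r = h · ρ_c / (ρ_m − ρ_c) = 2230 m × 2890 / (3380 − 2890) = 13200 m.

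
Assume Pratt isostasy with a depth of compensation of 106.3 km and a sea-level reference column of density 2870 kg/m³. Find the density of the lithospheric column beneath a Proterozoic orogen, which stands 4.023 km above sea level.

Pratt balance: ρ_ref D = ρ (D + h).
ρ = ρ_ref D/(D + h) = 2870 × 106.3 km/(106.3 km + 4.023 km) = 2770 kg/m³.

2770 kg/m³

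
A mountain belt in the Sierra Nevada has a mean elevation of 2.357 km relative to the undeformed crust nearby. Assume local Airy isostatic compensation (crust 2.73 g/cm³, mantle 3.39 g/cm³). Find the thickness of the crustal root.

9.75 km

Isostatic balance requires: the weight of the topography is balanced by the buoyancy of the root, ρ_c h = (ρ_m − ρ_c) r.
r = h · ρ_c / (ρ_m − ρ_c) = 2.357 km × 2.73 / (3.39 − 2.73) = 9.75 km.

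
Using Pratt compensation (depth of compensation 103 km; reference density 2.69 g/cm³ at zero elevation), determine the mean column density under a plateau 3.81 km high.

2.59 g/cm³

Pratt balance: ρ_ref D = ρ (D + h).
ρ = ρ_ref D/(D + h) = 2.69 × 103 km/(103 km + 3.81 km) = 2.59 g/cm³.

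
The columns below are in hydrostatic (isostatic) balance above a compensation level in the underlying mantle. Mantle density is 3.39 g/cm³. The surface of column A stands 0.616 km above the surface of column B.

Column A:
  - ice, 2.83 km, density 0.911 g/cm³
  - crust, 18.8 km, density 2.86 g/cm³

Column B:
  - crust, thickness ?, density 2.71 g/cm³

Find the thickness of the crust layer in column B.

21.9 km

Take the compensation level at the base of the deeper column (depth z_c below the surface of column A) and equate Σ ρ_i t_i down to z_c; mantle fills any gap and the z_c terms cancel.
Column A: 2.83×0.911 + 18.8×2.86 + (z_c − 21.63)×3.39
Column B: 0.616×0 + x×2.71 + (z_c − 0.616 − 0 − x)×3.39
The z_c×3.39 term appears on both sides and cancels. Collect the known terms of each column as K = Σ(ρt)_known − 3.39 × (depth of known layers): K_A = 56.34613 − 3.39×21.63 = −16.97957; K_B = 0 − 3.39×(0.616 + 0) = −2.08824.
Balance: K_A = K_B − x×(3.39 − 2.71), so x = (K_B − K_A)/(3.39 − 2.71) = 14.8913/0.68 = 21.9 km.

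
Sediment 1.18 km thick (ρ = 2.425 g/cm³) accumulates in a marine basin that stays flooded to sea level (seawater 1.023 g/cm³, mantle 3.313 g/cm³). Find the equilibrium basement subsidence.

0.722 km

Submarine loading: the sediment displaces seawater, and the subsidence is in turn flooded, so s (ρ_m − ρ_w) = t (ρ_sed − ρ_w).
s = 1.18 km × (2.425 − 1.023) / (3.313 − 1.023) = 0.722 km.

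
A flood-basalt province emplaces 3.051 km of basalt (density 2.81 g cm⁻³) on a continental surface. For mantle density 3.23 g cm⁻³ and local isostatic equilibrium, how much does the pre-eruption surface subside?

2.65 km

Subaerial loading: s = t ρ_load / ρ_m.
s = 3.051 km × 2.81/3.23 = 2.65 km.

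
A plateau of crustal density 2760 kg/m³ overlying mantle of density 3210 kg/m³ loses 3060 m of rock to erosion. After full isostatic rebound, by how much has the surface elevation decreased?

429 m

Rebound u = e ρ_c/ρ_m = 3060 m × 2760/3210 = 2631 m.
Net surface drop = e − u = 3060 m − 2631 m = e (ρ_m − ρ_c)/ρ_m = 429 m.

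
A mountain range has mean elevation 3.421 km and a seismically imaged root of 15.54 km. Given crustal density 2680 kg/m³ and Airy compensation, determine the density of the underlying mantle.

3270 kg/m³

Airy balance: ρ_c h = (ρ_m − ρ_c) r → ρ_m = ρ_c (1 + h/r).
ρ_m = 2680 × (1 + 3.421 km/15.54 km) = 3270 kg/m³.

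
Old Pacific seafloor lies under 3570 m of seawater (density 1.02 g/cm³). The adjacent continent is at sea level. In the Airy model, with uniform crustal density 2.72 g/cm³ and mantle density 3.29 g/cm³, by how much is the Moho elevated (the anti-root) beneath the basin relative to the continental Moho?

10600 m

By Archimedes' principle applied to the lithosphere: replacing crust with seawater at the top is compensated by replacing crust with mantle at the base: d (ρ_c − ρ_w) = a (ρ_m − ρ_c).
a = d (ρ_c − ρ_w)/(ρ_m − ρ_c) = 3570 m × 1.7/0.57 = 10600 m.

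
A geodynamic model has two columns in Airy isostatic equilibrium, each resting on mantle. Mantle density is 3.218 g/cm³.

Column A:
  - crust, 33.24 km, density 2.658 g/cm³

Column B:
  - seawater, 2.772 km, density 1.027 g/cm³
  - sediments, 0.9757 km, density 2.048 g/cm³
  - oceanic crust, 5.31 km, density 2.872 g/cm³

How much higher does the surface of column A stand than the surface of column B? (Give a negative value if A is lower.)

2.97 km

For any compensation level in the mantle, the mantle terms cancel and isostasy reduces to e = (Σt_A − Σt_B) − (Σ(ρt)_A − Σ(ρt)_B) / ρ_m.
Σt_A = 33.24 km; Σt_B = 9.0577 km; Σ(ρt)_A = 88.35192; Σ(ρt)_B = 20.0953976 (in km·g/cm³).
e = (33.24 − 9.0577) − (88.35192 − 20.0953976) / 3.218 = 2.97 km.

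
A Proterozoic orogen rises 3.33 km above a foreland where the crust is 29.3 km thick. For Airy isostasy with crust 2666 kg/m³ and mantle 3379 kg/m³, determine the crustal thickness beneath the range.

45.1 km

Root depth r = h ρ_c / (ρ_m − ρ_c) = 3.33 km × 2666 / 713 = 12.45 km.
Total thickness = T + h + r = 29.3 km + 3.33 km + 12.45 km = 45.1 km.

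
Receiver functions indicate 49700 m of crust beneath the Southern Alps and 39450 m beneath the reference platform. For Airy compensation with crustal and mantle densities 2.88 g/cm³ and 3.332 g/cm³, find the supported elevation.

1390 m

Excess crust Δ = 49700 m − 39450 m = 10250 m, split between elevation h and root r with h + r = Δ.
Airy balance ρ_c h = (ρ_m − ρ_c) r gives r = h ρ_c/(ρ_m − ρ_c), so h (1 + ρ_c/(ρ_m − ρ_c)) = Δ, i.e. h = Δ (ρ_m − ρ_c)/ρ_m.
h = 10250 m × 0.452/3.332 = 1390 m.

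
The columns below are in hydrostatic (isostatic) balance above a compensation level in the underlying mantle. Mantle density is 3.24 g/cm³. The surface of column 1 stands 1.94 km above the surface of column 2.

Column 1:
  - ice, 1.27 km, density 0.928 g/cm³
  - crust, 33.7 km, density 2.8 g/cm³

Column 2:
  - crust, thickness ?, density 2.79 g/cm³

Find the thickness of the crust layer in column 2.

Take the compensation level at the base of the deeper column (depth z_c below the surface of column 1) and equate Σ ρ_i t_i down to z_c; mantle fills any gap and the z_c terms cancel.
Column 1: 1.27×0.928 + 33.7×2.8 + (z_c − 34.97)×3.24
Column 2: 1.94×0 + x×2.79 + (z_c − 1.94 − 0 − x)×3.24
The z_c×3.24 term appears on both sides and cancels. Collect the known terms of each column as K = Σ(ρt)_known − 3.24 × (depth of known layers): K_1 = 95.53856 − 3.24×34.97 = −17.76424; K_2 = 0 − 3.24×(1.94 + 0) = −6.2856.
Balance: K_1 = K_2 − x×(3.24 − 2.79), so x = (K_2 − K_1)/(3.24 − 2.79) = 11.4786/0.45 = 25.5 km.

25.5 km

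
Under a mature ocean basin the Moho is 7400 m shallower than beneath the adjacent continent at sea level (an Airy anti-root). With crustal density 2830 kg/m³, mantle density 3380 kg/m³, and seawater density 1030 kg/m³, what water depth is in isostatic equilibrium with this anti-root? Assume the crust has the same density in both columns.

2260 m

Replacing a thickness d of crust by seawater at the top must be balanced by replacing crust with mantle at the base: d (ρ_c − ρ_w) = a (ρ_m − ρ_c).
d = a (ρ_m − ρ_c)/(ρ_c − ρ_w) = 7400 m × 550/1800 = 2260 m.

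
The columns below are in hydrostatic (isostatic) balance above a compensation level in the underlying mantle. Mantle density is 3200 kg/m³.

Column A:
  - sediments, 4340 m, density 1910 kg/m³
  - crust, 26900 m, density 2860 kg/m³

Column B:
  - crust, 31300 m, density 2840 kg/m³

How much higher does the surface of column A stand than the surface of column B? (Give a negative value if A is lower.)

1090 m

For any compensation level in the mantle, the mantle terms cancel and isostasy reduces to e = (Σt_A − Σt_B) − (Σ(ρt)_A − Σ(ρt)_B) / ρ_m.
Σt_A = 31240 m; Σt_B = 31300 m; Σ(ρt)_A = 85223400; Σ(ρt)_B = 88892000 (in m·kg/m³).
e = (31240 − 31300) − (85223400 − 88892000) / 3200 = 1090 m.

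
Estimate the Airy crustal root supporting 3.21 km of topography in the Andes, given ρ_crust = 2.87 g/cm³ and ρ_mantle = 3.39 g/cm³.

Equating mass per unit area of the two columns: the weight of the topography is balanced by the buoyancy of the root, ρ_c h = (ρ_m − ρ_c) r.
r = h · ρ_c / (ρ_m − ρ_c) = 3.21 km × 2.87 / (3.39 − 2.87) = 17.7 km.

17.7 km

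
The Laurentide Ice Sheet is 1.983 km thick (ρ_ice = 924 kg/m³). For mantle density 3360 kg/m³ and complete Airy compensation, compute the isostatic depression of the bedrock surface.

0.545 km

Equating mass per unit area of the two columns: the ice load ρ_ice t is balanced by mantle displaced below, ρ_m s.
s = t ρ_ice / ρ_m = 1.983 km × 924/3360 = 0.545 km.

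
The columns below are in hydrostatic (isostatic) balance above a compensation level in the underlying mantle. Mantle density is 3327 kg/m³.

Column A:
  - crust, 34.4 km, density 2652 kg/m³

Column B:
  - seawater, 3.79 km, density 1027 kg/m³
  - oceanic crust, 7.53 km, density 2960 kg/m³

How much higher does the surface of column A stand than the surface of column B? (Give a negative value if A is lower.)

3.53 km

For any compensation level in the mantle, the mantle terms cancel and isostasy reduces to e = (Σt_A − Σt_B) − (Σ(ρt)_A − Σ(ρt)_B) / ρ_m.
Σt_A = 34.4 km; Σt_B = 11.32 km; Σ(ρt)_A = 91228.8; Σ(ρt)_B = 26181.13 (in km·kg/m³).
e = (34.4 − 11.32) − (91228.8 − 26181.13) / 3327 = 3.53 km.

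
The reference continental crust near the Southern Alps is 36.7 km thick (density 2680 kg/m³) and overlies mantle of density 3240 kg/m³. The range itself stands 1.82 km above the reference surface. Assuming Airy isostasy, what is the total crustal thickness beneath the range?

Root depth r = h ρ_c / (ρ_m − ρ_c) = 1.82 km × 2680 / 560 = 8.71 km.
Total thickness = T + h + r = 36.7 km + 1.82 km + 8.71 km = 47.2 km.

47.2 km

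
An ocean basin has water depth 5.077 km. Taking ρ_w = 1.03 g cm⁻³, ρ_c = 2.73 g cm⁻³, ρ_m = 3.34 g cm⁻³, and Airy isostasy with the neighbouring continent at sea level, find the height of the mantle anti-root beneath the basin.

14.1 km

By Archimedes' principle applied to the lithosphere: replacing crust with seawater at the top is compensated by replacing crust with mantle at the base: d (ρ_c − ρ_w) = a (ρ_m − ρ_c).
a = d (ρ_c − ρ_w)/(ρ_m − ρ_c) = 5.077 km × 1.7/0.61 = 14.1 km.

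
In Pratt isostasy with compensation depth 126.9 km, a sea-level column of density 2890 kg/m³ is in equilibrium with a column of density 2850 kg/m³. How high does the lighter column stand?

1.78 km

ρ_ref D = ρ (D + h) → h = D (ρ_ref − ρ)/ρ.
h = 126.9 km × (2890 − 2850)/2850 = 1.78 km.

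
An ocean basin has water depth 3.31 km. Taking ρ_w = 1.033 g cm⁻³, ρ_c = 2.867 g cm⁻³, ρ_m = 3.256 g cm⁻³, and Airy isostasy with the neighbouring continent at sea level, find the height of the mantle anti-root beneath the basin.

Equating mass per unit area of the two columns: replacing crust with seawater at the top is compensated by replacing crust with mantle at the base: d (ρ_c − ρ_w) = a (ρ_m − ρ_c).
a = d (ρ_c − ρ_w)/(ρ_m − ρ_c) = 3.31 km × 1.834/0.389 = 15.6 km.

15.6 km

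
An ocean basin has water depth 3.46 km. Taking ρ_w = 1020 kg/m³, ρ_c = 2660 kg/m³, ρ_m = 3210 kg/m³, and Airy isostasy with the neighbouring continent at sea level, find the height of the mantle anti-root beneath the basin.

In Airy isostatic equilibrium: replacing crust with seawater at the top is compensated by replacing crust with mantle at the base: d (ρ_c − ρ_w) = a (ρ_m − ρ_c).
a = d (ρ_c − ρ_w)/(ρ_m − ρ_c) = 3.46 km × 1640/550 = 10.3 km.

10.3 km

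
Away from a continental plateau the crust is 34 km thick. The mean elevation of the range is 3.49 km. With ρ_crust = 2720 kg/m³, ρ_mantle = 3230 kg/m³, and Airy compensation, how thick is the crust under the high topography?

Root depth r = h ρ_c / (ρ_m − ρ_c) = 3.49 km × 2720 / 510 = 18.61 km.
Total thickness = T + h + r = 34 km + 3.49 km + 18.61 km = 56.1 km.

56.1 km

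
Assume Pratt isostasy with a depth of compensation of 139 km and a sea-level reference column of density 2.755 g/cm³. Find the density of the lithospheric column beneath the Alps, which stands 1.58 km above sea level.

2.72 g/cm³

Pratt balance: ρ_ref D = ρ (D + h).
ρ = ρ_ref D/(D + h) = 2.755 × 139 km/(139 km + 1.58 km) = 2.72 g/cm³.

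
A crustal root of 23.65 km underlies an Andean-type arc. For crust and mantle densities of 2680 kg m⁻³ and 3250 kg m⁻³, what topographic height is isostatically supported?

5.03 km

Equating mass per unit area of the two columns: ρ_c h = (ρ_m − ρ_c) r.
h = r (ρ_m − ρ_c) / ρ_c = 23.65 km × (3250 − 2680) / 2680 = 5.03 km.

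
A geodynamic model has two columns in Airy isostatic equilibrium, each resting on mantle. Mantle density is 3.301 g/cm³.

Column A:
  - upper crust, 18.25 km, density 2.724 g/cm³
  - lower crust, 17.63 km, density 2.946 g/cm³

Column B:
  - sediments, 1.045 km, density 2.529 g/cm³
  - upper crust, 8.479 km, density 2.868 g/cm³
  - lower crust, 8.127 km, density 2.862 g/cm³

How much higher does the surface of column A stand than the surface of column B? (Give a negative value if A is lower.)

2.65 km

For any compensation level in the mantle, the mantle terms cancel and isostasy reduces to e = (Σt_A − Σt_B) − (Σ(ρt)_A − Σ(ρt)_B) / ρ_m.
Σt_A = 35.88 km; Σt_B = 17.651 km; Σ(ρt)_A = 101.65098; Σ(ρt)_B = 50.220051 (in km·g/cm³).
e = (35.88 − 17.651) − (101.65098 − 50.220051) / 3.301 = 2.65 km.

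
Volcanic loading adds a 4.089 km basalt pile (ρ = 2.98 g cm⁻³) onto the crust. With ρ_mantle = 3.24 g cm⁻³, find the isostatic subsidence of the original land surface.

Subaerial loading: s = t ρ_load / ρ_m.
s = 4.089 km × 2.98/3.24 = 3.76 km.

3.76 km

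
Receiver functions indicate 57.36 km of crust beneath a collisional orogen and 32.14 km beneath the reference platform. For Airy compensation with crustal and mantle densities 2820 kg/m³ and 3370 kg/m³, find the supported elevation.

Excess crust Δ = 57.36 km − 32.14 km = 25.22 km, split between elevation h and root r with h + r = Δ.
Airy balance ρ_c h = (ρ_m − ρ_c) r gives r = h ρ_c/(ρ_m − ρ_c), so h (1 + ρ_c/(ρ_m − ρ_c)) = Δ, i.e. h = Δ (ρ_m − ρ_c)/ρ_m.
h = 25.22 km × 550/3370 = 4.12 km.

4.12 km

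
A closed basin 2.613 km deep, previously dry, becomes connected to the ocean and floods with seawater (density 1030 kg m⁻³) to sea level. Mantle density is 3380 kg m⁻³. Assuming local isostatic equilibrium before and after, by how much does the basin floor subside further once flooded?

After flooding the water column is d + s deep. Its weight must equal the weight of mantle displaced by the extra subsidence s: (d + s) ρ_w = s ρ_m.
s = d ρ_w / (ρ_m − ρ_w) = 2.613 km × 1030/(3380 − 1030) = 1.15 km.

1.15 km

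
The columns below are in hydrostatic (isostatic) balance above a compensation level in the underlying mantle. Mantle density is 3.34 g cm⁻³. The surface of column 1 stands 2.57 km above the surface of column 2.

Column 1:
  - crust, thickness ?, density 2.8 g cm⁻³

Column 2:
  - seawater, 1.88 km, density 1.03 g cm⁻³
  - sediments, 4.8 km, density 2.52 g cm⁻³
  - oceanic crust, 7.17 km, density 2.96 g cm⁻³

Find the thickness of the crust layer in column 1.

36.3 km

Take the compensation level at the base of the deeper column (depth z_c below the surface of column 1) and equate Σ ρ_i t_i down to z_c; mantle fills any gap and the z_c terms cancel.
Column 1: x×2.8 + (z_c − 0 − x)×3.34
Column 2: 2.57×0 + 1.88×1.03 + 4.8×2.52 + 7.17×2.96 + (z_c − 2.57 − 13.85)×3.34
The z_c×3.34 term appears on both sides and cancels. Collect the known terms of each column as K = Σ(ρt)_known − 3.34 × (depth of known layers): K_1 = 0 − 3.34×0 = 0; K_2 = 35.2556 − 3.34×(2.57 + 13.85) = −19.5872.
Balance: K_1 − x×(3.34 − 2.8) = K_2, so x = (K_1 − K_2)/(3.34 − 2.8) = 19.5872/0.54 = 36.3 km.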